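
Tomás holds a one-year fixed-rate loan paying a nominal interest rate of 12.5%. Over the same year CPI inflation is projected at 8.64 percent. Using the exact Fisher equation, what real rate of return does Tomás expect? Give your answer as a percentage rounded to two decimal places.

3.55%

By the Fisher equation, 1 + r = (1 + i)/(1 + π).
1 + r = 1.12500 / 1.08640 = 1.035530
r = 1.035530 − 1 = 3.5530%, i.e. 3.55%.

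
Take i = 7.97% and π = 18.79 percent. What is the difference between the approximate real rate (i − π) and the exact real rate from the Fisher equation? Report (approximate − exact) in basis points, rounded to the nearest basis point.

Approximate: r ≈ 7.970% − 18.790% = -10.8200%
Exact: (1 + 0.0797)/(1 + 0.1879) − 1 = -9.1085%
Error = -10.8200% − (-9.1085%) = -1.7115% → -171 basis points.

-171 basis points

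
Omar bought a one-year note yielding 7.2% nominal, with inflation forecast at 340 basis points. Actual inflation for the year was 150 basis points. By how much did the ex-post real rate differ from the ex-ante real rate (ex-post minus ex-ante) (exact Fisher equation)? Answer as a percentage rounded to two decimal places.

1.94%

Ex-ante: (1 + 0.0720)/(1 + 0.0340) − 1 = 3.6750%
Ex-post: (1 + 0.0720)/(1 + 0.0150) − 1 = 5.6158%
Difference (ex-post − ex-ante) = 1.9407% → 1.94%.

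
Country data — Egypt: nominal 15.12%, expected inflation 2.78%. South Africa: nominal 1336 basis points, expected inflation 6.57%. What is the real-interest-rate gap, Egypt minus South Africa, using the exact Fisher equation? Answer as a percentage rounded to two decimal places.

5.63%

Egypt: (1 + 0.1512)/(1 + 0.0278) − 1 = 12.0062%
South Africa: (1 + 0.1336)/(1 + 0.0657) − 1 = 6.3714%
Differential = 12.0062% − 6.3714% = 5.6348% → 5.63%.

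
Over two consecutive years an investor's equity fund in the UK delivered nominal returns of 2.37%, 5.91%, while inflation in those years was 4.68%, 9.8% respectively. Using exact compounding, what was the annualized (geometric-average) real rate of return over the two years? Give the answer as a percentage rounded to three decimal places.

Nominal growth factor = 1.0237 × 1.0591 = 1.08420067
Price-level growth factor = 1.0468 × 1.0980 = 1.14938640
Real growth factor = 1.08420067 / 1.14938640 = 0.94328650
Annualized real rate = 0.94328650^(1/2) − 1 = -2.8771% → -2.877%.

-2.877%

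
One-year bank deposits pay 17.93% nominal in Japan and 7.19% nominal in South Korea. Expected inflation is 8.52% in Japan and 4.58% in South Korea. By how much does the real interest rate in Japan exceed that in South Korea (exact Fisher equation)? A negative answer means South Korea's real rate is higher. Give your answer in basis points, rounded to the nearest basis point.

618 basis points

Japan: (1 + 0.1793)/(1 + 0.0852) − 1 = 8.6712%
South Korea: (1 + 0.0719)/(1 + 0.0458) − 1 = 2.4957%
Differential = 8.6712% − 2.4957% = 6.1755% → 618 basis points.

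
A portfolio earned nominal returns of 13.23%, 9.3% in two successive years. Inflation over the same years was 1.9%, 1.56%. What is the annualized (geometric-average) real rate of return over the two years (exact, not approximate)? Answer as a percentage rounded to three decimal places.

Nominal growth factor = 1.1323 × 1.0930 = 1.23760390
Price-level growth factor = 1.0190 × 1.0156 = 1.03489640
Real growth factor = 1.23760390 / 1.03489640 = 1.19587226
Annualized real rate = 1.19587226^(1/2) − 1 = 9.3559% → 9.356%.

9.356%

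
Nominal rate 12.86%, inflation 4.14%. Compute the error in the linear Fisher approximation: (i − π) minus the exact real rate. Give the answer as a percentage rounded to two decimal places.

Approximate: r ≈ 12.860% − 4.140% = 8.7200%
Exact: (1 + 0.1286)/(1 + 0.0414) − 1 = 8.3733%
Error = 8.7200% − 8.3733% = 0.3467% → 0.35%.

0.35%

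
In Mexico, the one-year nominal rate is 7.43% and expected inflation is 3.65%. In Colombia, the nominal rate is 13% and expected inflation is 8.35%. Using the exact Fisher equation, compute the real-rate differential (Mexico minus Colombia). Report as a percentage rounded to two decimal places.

-0.64%

Mexico: (1 + 0.0743)/(1 + 0.0365) − 1 = 3.6469%
Colombia: (1 + 0.1300)/(1 + 0.0835) − 1 = 4.2916%
Differential = 3.6469% − 4.2916% = -0.6448% → -0.64%.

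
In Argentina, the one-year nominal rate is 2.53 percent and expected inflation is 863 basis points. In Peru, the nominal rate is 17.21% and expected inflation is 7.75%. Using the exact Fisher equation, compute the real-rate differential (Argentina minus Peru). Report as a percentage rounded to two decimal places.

Argentina: (1 + 0.0253)/(1 + 0.0863) − 1 = -5.61539%
Peru: (1 + 0.1721)/(1 + 0.0775) − 1 = 8.77958%
Differential = -5.61539% − 8.77958% = -14.39497% → -14.39%.

-14.39%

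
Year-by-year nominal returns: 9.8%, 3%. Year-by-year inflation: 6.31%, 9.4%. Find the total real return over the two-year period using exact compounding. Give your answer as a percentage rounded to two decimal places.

-2.76%

Compound the nominal returns: 1.0980 × 1.0300 = 1.130940.
Compound inflation: 1.0631 × 1.0940 = 1.163031.
Deflate: 1.130940 / 1.163031 = 0.972407.
Total real return = 0.972407 − 1 → -2.76%.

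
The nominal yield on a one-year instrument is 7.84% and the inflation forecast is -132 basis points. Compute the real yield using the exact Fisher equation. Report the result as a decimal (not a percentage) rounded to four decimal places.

0.0928

By the Fisher relation, 1 + r = (1 + i)/(1 + π).
1 + r = 1.07840 / 0.98680 = 1.092825
r = 1.092825 − 1 = 9.2825%, i.e. 0.0928.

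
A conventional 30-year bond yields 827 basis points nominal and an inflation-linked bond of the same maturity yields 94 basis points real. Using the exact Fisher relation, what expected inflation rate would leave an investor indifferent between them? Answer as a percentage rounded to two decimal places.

7.26%

(1 + π) = (1 + i)/(1 + r) = 1.08270 / 1.00940 = 1.072617
Break-even inflation = 1.072617 − 1 → 7.26%.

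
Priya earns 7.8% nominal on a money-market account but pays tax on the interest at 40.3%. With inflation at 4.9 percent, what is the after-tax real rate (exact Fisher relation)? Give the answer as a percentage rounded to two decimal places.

After-tax nominal return = 7.8% × (1 − 0.403) = 4.6566%.
1 + r = 1.046566 / 1.04900 = 0.997680
After-tax real rate = 0.997680 − 1 → -0.23%.

-0.23%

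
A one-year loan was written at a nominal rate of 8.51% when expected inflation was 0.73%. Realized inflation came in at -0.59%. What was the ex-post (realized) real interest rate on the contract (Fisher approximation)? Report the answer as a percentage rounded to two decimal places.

9.10%

Ex-post: 8.51% − (-0.59%) = 9.100%
So the realized real rate is 9.10%.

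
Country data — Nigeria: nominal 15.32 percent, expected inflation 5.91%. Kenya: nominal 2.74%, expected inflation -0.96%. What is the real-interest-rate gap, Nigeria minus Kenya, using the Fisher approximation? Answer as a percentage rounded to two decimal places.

5.71%

Nigeria: 15.32% − 5.91% = 9.410%
Kenya: 2.74% − (-0.96%) = 3.700%
Differential = 5.710% → 5.71%.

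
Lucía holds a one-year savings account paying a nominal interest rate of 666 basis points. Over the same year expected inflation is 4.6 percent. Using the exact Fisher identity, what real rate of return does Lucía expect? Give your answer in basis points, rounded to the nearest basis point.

197 basis points

By the Fisher identity, 1 + r = (1 + i)/(1 + π).
1 + r = 1.06660 / 1.04600 = 1.019694
r = 1.019694 − 1 = 1.9694%, i.e. 197 basis points.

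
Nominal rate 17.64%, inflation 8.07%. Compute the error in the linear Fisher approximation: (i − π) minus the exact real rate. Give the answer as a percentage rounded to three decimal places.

Approximate: r ≈ 17.640% − 8.070% = 9.5700%
Exact: (1 + 0.1764)/(1 + 0.0807) − 1 = 8.8554%
Error = 9.5700% − 8.8554% = 0.7146% → 0.715%.

0.715%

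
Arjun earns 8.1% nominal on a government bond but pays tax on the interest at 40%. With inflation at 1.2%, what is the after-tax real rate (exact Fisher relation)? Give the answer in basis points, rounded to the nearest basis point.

After-tax nominal return = 8.1% × (1 − 0.4) = 4.8600%.
1 + r = 1.04860 / 1.01200 = 1.036166
After-tax real rate = 1.036166 − 1 → 362 basis points.

362 basis points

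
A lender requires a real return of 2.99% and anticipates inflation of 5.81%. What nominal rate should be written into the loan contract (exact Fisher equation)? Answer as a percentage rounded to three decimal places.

(1 + i) = (1 + r)(1 + π) = 1.02990 × 1.05810 = 1.08973719
i = 1.08973719 − 1, so the required nominal rate is 8.974%.

8.974%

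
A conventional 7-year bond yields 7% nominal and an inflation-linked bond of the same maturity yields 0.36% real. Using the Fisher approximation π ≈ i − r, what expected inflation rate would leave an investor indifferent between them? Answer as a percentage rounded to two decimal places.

π ≈ i − r = 7% − 0.36% → 6.64%.

6.64%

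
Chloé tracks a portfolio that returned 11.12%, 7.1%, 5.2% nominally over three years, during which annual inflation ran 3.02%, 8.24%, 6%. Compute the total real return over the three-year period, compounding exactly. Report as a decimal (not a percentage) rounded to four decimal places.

Compound the nominal returns: 1.1112 × 1.0710 × 1.0520 = 1.251980.
Compound inflation: 1.0302 × 1.0824 × 1.0600 = 1.181994.
Deflate: 1.251980 / 1.181994 = 1.059210.
Total real return = 1.059210 − 1 → 0.0592.

0.0592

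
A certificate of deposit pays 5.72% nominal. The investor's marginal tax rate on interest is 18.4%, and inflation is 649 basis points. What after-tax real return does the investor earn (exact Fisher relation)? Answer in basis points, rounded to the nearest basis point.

After-tax nominal return = 5.72% × (1 − 0.184) = 4.66752%.
1 + r = 1.0466752 / 1.06490 = 0.982886
After-tax real rate = 0.982886 − 1 → -171 basis points.

-171 basis points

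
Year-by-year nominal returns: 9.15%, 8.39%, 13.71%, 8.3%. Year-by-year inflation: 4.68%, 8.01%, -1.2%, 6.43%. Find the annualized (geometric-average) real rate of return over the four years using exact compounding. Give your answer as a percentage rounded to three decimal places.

5.214%

Compound the nominal returns: 1.0915 × 1.0839 × 1.1371 × 1.0830 = 1.45693465.
Compound inflation: 1.0468 × 1.0801 × 0.9880 × 1.0643 = 1.18890920.
Deflate: 1.45693465 / 1.18890920 = 1.22543812.
Annualized real rate = 1.22543812^(1/4) − 1 = 5.2138% → 5.214%.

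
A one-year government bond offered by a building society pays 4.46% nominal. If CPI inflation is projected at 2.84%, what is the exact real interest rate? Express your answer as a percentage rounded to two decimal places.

By the Fisher identity, 1 + r = (1 + i)/(1 + π).
1 + r = 1.04460 / 1.02840 = 1.015753
r = 1.015753 − 1 = 1.5753%, i.e. 1.58%.

1.58%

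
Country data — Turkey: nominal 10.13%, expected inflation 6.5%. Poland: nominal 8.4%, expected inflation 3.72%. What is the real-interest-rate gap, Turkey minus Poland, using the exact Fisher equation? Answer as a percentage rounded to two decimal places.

Turkey: (1 + 0.1013)/(1 + 0.0650) − 1 = 3.4085%
Poland: (1 + 0.0840)/(1 + 0.0372) − 1 = 4.5121%
Differential = 3.4085% − 4.5121% = -1.1037% → -1.10%.

-1.10%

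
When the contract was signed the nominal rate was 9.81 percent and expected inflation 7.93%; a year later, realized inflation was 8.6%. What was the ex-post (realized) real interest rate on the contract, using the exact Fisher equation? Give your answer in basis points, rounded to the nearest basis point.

Ex-post: (1 + 0.0981)/(1 + 0.0860) − 1 = 1.1142%
So the realized real rate is 111 basis points.

111 basis points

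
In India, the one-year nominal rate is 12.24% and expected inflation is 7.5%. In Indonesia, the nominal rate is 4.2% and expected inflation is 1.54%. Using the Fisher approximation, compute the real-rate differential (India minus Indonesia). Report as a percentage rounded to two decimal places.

2.08%

India: 12.24% − 7.5% = 4.740%
Indonesia: 4.2% − 1.54% = 2.660%
Differential = 2.080% → 2.08%.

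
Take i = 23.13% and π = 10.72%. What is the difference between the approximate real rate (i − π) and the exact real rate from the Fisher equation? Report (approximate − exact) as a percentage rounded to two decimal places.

Approximate: r ≈ 23.130% − 10.720% = 12.4100%
Exact: (1 + 0.2313)/(1 + 0.1072) − 1 = 11.2085%
Error = 12.4100% − 11.2085% = 1.2015% → 1.20%.

1.20%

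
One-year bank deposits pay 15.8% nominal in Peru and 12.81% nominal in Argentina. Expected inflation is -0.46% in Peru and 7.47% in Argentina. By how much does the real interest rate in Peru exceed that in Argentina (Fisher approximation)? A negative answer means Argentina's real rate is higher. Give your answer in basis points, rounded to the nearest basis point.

Peru: 15.8% − (-0.46%) = 16.260%
Argentina: 12.81% − 7.47% = 5.340%
Differential = 10.920% → 1092 basis points.

1092 basis points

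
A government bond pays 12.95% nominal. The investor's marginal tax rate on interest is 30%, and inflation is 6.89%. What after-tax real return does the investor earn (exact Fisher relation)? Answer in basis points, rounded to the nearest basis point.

203 basis points

After-tax nominal return = 12.95% × (1 − 0.3) = 9.0650%.
1 + r = 1.09065 / 1.06890 = 1.020348
After-tax real rate = 1.020348 − 1 → 203 basis points.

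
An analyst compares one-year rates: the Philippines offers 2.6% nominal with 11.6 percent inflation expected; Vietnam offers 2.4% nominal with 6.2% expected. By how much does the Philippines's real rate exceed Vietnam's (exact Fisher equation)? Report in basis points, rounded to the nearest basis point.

The Philippines: (1 + 0.0260)/(1 + 0.1160) − 1 = -8.0645%
Vietnam: (1 + 0.0240)/(1 + 0.0620) − 1 = -3.5782%
Differential = -8.0645% − (-3.5782%) = -4.4864% → -449 basis points.

-449 basis points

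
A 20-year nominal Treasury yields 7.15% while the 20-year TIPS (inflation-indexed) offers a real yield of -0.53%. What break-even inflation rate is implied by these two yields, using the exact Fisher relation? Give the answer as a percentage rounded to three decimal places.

7.721%

(1 + π) = (1 + i)/(1 + r) = 1.07150 / 0.99470 = 1.077209
Break-even inflation = 1.077209 − 1 → 7.721%.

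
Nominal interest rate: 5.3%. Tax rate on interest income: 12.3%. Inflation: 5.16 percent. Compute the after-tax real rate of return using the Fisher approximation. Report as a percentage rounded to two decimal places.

-0.51%

After-tax nominal return = 5.3% × (1 − 0.123) = 4.6481%.
r ≈ 4.6481% − 5.16% → -0.51%.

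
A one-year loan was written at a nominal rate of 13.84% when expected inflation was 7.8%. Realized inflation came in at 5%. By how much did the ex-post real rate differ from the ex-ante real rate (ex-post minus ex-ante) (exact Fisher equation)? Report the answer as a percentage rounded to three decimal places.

Ex-ante: (1 + 0.1384)/(1 + 0.0780) − 1 = 5.6030%
Ex-post: (1 + 0.1384)/(1 + 0.0500) − 1 = 8.4190%
Difference (ex-post − ex-ante) = 2.8161% → 2.816%.

2.816%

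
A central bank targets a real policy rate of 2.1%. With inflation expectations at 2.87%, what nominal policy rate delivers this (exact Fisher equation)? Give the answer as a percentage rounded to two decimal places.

5.03%

(1 + i) = (1 + r)(1 + π) = 1.02100 × 1.02870 = 1.0503027
i = 1.0503027 − 1, so the required nominal rate is 5.03%.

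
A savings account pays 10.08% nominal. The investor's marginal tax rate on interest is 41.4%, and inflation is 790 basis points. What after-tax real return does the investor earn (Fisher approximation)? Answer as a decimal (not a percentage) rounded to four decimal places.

After-tax nominal return = 10.08% × (1 − 0.414) = 5.90688%.
r ≈ 5.90688% − 7.9% → -0.0199.

-0.0199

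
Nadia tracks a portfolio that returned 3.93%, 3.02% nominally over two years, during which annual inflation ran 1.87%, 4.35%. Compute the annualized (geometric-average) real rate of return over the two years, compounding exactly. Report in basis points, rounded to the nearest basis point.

36 basis points

Compound the nominal returns: 1.0393 × 1.0302 = 1.07068686.
Compound inflation: 1.0187 × 1.0435 = 1.06301345.
Deflate: 1.07068686 / 1.06301345 = 1.00721854.
Annualized real rate = 1.00721854^(1/2) − 1 = 0.3603% → 36 basis points.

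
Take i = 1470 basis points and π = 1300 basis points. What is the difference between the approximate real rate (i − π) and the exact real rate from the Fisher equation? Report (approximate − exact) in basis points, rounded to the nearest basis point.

Approximate: r ≈ 14.700% − 13.000% = 1.7000%
Exact: (1 + 0.1470)/(1 + 0.1300) − 1 = 1.5044%
Error = 1.7000% − 1.5044% = 0.1956% → 20 basis points.

20 basis points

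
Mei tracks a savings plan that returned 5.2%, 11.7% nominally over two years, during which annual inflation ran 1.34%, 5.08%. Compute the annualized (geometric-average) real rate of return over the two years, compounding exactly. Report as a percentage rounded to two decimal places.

5.05%

Nominal growth factor = 1.0520 × 1.1170 = 1.17508400
Price-level growth factor = 1.0134 × 1.0508 = 1.06488072
Real growth factor = 1.17508400 / 1.06488072 = 1.10348885
Annualized real rate = 1.10348885^(1/2) − 1 = 5.0471% → 5.05%.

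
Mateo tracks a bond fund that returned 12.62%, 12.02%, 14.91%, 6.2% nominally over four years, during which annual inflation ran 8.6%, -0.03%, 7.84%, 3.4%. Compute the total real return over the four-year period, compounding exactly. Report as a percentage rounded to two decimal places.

27.17%

Nominal growth factor = 1.1262 × 1.1202 × 1.1491 × 1.0620 = 1.539549
Price-level growth factor = 1.0860 × 0.9997 × 1.0784 × 1.0340 = 1.210598
Real growth factor = 1.539549 / 1.210598 = 1.271726
Total real return = 1.271726 − 1 → 27.17%.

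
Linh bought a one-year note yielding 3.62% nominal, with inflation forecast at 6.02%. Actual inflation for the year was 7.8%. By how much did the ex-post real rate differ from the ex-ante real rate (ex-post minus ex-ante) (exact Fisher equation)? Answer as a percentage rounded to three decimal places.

-1.614%

Ex-ante: (1 + 0.0362)/(1 + 0.0602) − 1 = -2.2637%
Ex-post: (1 + 0.0362)/(1 + 0.0780) − 1 = -3.8776%
Difference (ex-post − ex-ante) = -1.6138% → -1.614%.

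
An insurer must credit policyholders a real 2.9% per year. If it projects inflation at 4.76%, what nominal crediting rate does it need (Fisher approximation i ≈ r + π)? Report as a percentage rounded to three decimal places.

i ≈ r + π = 2.9% + 4.76% = 7.660%.

7.660%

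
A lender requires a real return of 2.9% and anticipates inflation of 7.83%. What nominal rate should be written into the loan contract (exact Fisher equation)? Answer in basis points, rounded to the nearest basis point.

1096 basis points

(1 + i) = (1 + r)(1 + π) = 1.02900 × 1.07830 = 1.1095707
i = 1.1095707 − 1, so the required nominal rate is 1096 basis points.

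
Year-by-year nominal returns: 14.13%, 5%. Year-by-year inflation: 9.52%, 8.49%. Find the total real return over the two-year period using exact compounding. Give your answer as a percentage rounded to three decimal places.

Nominal growth factor = 1.1413 × 1.0500 = 1.198365
Price-level growth factor = 1.0952 × 1.0849 = 1.188182
Real growth factor = 1.198365 / 1.188182 = 1.008570
Total real return = 1.008570 − 1 → 0.857%.

0.857%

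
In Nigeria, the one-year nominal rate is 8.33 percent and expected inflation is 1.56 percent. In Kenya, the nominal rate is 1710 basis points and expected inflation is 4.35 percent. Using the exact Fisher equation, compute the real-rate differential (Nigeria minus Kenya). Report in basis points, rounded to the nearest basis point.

-555 basis points

Nigeria: (1 + 0.0833)/(1 + 0.0156) − 1 = 6.6660%
Kenya: (1 + 0.1710)/(1 + 0.0435) − 1 = 12.2185%
Differential = 6.6660% − 12.2185% = -5.5525% → -555 basis points.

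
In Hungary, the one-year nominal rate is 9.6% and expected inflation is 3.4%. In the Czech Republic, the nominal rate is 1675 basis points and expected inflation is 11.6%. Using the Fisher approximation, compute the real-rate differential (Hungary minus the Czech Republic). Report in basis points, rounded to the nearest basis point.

105 basis points

Hungary: 9.6% − 3.4% = 6.200%
The Czech Republic: 16.75% − 11.6% = 5.150%
Differential = 1.050% → 105 basis points.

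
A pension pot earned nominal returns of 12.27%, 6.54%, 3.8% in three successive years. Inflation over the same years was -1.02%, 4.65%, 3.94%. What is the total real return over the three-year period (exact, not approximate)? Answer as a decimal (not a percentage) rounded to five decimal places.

0.15320

Nominal growth factor = 1.1227 × 1.0654 × 1.0380 = 1.241577
Price-level growth factor = 0.9898 × 1.0465 × 1.0394 = 1.076637
Real growth factor = 1.241577 / 1.076637 = 1.153199
Total real return = 1.153199 − 1 → 0.15320.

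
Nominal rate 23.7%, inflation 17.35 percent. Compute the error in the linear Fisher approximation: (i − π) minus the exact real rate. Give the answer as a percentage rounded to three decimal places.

0.939%

Approximate: r ≈ 23.700% − 17.350% = 6.3500%
Exact: (1 + 0.2370)/(1 + 0.1735) − 1 = 5.4112%
Error = 6.3500% − 5.4112% = 0.9388% → 0.939%.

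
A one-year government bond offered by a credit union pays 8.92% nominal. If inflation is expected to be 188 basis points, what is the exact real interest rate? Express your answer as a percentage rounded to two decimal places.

6.91%

1 + r = 1.08920 / 1.01880 = 1.069101
r = 1.069101 − 1 = 6.9101%, i.e. 6.91%.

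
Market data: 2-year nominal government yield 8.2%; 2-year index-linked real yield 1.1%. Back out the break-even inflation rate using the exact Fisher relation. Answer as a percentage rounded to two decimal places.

7.02%

(1 + π) = (1 + i)/(1 + r) = 1.08200 / 1.01100 = 1.070227
Break-even inflation = 1.070227 − 1 → 7.02%.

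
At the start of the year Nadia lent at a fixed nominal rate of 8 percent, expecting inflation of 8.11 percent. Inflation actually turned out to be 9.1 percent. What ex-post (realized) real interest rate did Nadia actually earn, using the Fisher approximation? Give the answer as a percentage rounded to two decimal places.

Ex-post: 8% − 9.1% = -1.100%
So the realized real rate is -1.10%.

-1.10%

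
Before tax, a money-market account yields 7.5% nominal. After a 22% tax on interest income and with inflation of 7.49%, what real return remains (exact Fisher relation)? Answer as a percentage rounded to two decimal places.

After-tax nominal return = 7.5% × (1 − 0.22) = 5.8500%.
1 + r = 1.05850 / 1.07490 = 0.984743
After-tax real rate = 0.984743 − 1 → -1.53%.

-1.53%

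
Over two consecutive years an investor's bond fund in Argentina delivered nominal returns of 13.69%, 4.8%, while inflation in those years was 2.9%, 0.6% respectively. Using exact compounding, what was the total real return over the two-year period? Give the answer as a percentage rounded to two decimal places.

Compound the nominal returns: 1.1369 × 1.0480 = 1.191471.
Compound inflation: 1.0290 × 1.0060 = 1.035174.
Deflate: 1.191471 / 1.035174 = 1.150986.
Total real return = 1.150986 − 1 → 15.10%.

15.10%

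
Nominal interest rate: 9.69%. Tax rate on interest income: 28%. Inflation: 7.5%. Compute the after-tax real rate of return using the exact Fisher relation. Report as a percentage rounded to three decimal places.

-0.487%

After-tax nominal return = 9.69% × (1 − 0.28) = 6.9768%.
1 + r = 1.069768 / 1.07500 = 0.995133
After-tax real rate = 0.995133 − 1 → -0.487%.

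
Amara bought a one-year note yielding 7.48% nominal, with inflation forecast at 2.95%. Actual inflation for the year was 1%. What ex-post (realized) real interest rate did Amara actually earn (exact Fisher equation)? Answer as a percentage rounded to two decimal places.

6.42%

Ex-post: (1 + 0.0748)/(1 + 0.0100) − 1 = 6.4158%
So the realized real rate is 6.42%.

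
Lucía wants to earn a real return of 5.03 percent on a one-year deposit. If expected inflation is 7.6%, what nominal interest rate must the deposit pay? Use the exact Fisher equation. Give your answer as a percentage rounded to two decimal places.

(1 + i) = (1 + r)(1 + π) = 1.05030 × 1.07600 = 1.1301228
i = 1.1301228 − 1, so the required nominal rate is 13.01%.

13.01%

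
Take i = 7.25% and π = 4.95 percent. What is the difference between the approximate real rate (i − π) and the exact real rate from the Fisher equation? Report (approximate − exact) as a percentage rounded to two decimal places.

0.11%

Approximate: r ≈ 7.250% − 4.950% = 2.3000%
Exact: (1 + 0.0725)/(1 + 0.0495) − 1 = 2.1915%
Error = 2.3000% − 2.1915% = 0.1085% → 0.11%.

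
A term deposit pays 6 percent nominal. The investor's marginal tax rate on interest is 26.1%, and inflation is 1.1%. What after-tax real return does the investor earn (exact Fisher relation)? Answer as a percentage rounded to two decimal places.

After-tax nominal return = 6% × (1 − 0.261) = 4.4340%.
1 + r = 1.04434 / 1.01100 = 1.032977
After-tax real rate = 1.032977 − 1 → 3.30%.

3.30%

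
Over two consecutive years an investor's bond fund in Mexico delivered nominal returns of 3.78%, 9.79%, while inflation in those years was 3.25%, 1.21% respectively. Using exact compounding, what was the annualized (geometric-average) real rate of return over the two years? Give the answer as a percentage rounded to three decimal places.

4.419%

Nominal growth factor = 1.0378 × 1.0979 = 1.139400620
Price-level growth factor = 1.0325 × 1.0121 = 1.044993250
Real growth factor = 1.139400620 / 1.044993250 = 1.090342564
Annualized real rate = 1.090342564^(1/2) − 1 = 4.41947% → 4.419%.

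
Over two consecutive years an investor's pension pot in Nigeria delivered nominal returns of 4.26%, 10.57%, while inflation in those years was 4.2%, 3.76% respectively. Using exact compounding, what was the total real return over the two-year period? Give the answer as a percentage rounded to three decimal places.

6.625%

Compound the nominal returns: 1.0426 × 1.1057 = 1.152803.
Compound inflation: 1.0420 × 1.0376 = 1.081179.
Deflate: 1.152803 / 1.081179 = 1.066246.
Total real return = 1.066246 − 1 → 6.625%.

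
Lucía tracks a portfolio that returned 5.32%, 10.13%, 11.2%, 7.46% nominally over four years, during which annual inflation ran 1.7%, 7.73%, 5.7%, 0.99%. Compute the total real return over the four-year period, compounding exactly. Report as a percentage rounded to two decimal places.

Compound the nominal returns: 1.0532 × 1.1013 × 1.1120 × 1.0746 = 1.386016.
Compound inflation: 1.0170 × 1.0773 × 1.0570 × 1.0099 = 1.169529.
Deflate: 1.386016 / 1.169529 = 1.185106.
Total real return = 1.185106 − 1 → 18.51%.

18.51%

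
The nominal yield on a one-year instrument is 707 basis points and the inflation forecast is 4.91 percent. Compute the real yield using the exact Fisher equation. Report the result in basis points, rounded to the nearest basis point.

206 basis points

1 + r = 1.07070 / 1.04910 = 1.020589
r = 1.020589 − 1 = 2.0589%, i.e. 206 basis points.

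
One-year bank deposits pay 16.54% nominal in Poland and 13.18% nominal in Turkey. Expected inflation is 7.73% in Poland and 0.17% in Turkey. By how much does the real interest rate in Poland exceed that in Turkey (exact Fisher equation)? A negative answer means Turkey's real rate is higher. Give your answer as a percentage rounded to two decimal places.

Poland: (1 + 0.1654)/(1 + 0.0773) − 1 = 8.1779%
Turkey: (1 + 0.1318)/(1 + 0.0017) − 1 = 12.9879%
Differential = 8.1779% − 12.9879% = -4.8101% → -4.81%.

-4.81%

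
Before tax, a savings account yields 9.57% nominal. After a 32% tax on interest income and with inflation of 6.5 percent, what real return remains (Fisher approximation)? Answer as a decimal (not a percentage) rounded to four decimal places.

0.0001

After-tax nominal return = 9.57% × (1 − 0.32) = 6.5076%.
r ≈ 6.5076% − 6.5% → 0.0001.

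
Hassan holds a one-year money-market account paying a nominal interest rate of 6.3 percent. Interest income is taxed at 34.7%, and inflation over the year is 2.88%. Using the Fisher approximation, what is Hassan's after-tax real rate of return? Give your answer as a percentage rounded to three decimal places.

1.234%

After-tax nominal return = 6.3% × (1 − 0.347) = 4.1139%.
r ≈ 4.1139% − 2.88% → 1.234%.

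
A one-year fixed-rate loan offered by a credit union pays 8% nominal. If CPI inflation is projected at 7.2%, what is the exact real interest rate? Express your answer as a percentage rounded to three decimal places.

By the Fisher identity, 1 + r = (1 + i)/(1 + π).
1 + r = 1.08000 / 1.07200 = 1.007463
r = 1.007463 − 1 = 0.7463%, i.e. 0.746%.

0.746%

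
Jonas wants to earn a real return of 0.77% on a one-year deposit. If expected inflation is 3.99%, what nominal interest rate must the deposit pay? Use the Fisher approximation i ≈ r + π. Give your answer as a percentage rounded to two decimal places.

4.76%

i ≈ r + π = 0.77% + 3.99% = 4.76%.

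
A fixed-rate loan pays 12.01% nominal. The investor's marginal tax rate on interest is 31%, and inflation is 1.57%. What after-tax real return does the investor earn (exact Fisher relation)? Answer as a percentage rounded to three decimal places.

6.613%

After-tax nominal return = 12.01% × (1 − 0.31) = 8.2869%.
1 + r = 1.082869 / 1.01570 = 1.066131
After-tax real rate = 1.066131 − 1 → 6.613%.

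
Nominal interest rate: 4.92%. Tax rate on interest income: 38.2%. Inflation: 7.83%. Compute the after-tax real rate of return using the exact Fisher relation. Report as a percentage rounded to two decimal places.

-4.44%

After-tax nominal return = 4.92% × (1 − 0.382) = 3.04056%.
1 + r = 1.0304056 / 1.07830 = 0.955583
After-tax real rate = 0.955583 − 1 → -4.44%.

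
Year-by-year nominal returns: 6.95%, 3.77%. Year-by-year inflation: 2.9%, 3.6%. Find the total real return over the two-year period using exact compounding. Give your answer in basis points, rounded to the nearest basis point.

Nominal growth factor = 1.0695 × 1.0377 = 1.109820
Price-level growth factor = 1.0290 × 1.0360 = 1.066044
Real growth factor = 1.109820 / 1.066044 = 1.041064
Total real return = 1.041064 − 1 → 411 basis points.

411 basis points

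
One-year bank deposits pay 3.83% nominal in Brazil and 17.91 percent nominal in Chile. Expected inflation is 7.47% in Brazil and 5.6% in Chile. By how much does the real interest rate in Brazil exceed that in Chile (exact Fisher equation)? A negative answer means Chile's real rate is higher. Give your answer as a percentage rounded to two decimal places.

Brazil: (1 + 0.0383)/(1 + 0.0747) − 1 = -3.3870%
Chile: (1 + 0.1791)/(1 + 0.0560) − 1 = 11.6572%
Differential = -3.3870% − 11.6572% = -15.0442% → -15.04%.

-15.04%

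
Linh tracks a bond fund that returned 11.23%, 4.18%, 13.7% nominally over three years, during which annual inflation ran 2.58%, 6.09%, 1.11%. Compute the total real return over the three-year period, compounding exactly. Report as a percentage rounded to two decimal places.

Compound the nominal returns: 1.1123 × 1.0418 × 1.1370 = 1.317549.
Compound inflation: 1.0258 × 1.0609 × 1.0111 = 1.100351.
Deflate: 1.317549 / 1.100351 = 1.197390.
Total real return = 1.197390 − 1 → 19.74%.

19.74%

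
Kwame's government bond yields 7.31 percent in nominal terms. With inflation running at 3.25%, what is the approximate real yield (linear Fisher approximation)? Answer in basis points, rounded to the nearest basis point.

r ≈ i − π = 7.31% − 3.25% = 406 basis points.

406 basis points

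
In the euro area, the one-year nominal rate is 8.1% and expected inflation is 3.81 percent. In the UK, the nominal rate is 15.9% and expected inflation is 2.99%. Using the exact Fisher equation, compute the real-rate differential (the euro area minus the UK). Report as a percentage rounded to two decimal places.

The euro area: (1 + 0.0810)/(1 + 0.0381) − 1 = 4.1325%
The UK: (1 + 0.1590)/(1 + 0.0299) − 1 = 12.5352%
Differential = 4.1325% − 12.5352% = -8.4026% → -8.40%.

-8.40%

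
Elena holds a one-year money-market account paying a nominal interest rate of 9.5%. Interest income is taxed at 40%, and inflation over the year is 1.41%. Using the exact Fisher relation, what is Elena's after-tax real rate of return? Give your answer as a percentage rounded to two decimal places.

4.23%

After-tax nominal return = 9.5% × (1 − 0.4) = 5.7000%.
1 + r = 1.05700 / 1.01410 = 1.042304
After-tax real rate = 1.042304 − 1 → 4.23%.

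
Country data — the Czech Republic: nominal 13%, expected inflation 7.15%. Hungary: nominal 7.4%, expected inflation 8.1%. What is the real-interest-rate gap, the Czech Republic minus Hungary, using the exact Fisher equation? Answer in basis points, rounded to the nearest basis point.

The Czech Republic: (1 + 0.1300)/(1 + 0.0715) − 1 = 5.4596%
Hungary: (1 + 0.0740)/(1 + 0.0810) − 1 = -0.6475%
Differential = 5.4596% − (-0.6475%) = 6.1072% → 611 basis points.

611 basis points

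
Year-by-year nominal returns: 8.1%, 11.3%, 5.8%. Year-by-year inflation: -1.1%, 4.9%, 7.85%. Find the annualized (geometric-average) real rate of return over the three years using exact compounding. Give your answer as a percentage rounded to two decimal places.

4.39%

Nominal growth factor = 1.0810 × 1.1130 × 1.0580 = 1.27293587
Price-level growth factor = 0.9890 × 1.0490 × 1.0785 = 1.11890169
Real growth factor = 1.27293587 / 1.11890169 = 1.13766552
Annualized real rate = 1.13766552^(1/3) − 1 = 4.3930% → 4.39%.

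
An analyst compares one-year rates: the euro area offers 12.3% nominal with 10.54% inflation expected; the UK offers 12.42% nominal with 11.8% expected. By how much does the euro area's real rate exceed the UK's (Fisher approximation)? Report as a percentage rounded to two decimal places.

The euro area: 12.3% − 10.54% = 1.760%
The UK: 12.42% − 11.8% = 0.620%
Differential = 1.140% → 1.14%.

1.14%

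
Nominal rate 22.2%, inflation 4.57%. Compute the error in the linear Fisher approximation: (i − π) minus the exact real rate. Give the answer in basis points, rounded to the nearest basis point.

Approximate: r ≈ 22.200% − 4.570% = 17.6300%
Exact: (1 + 0.2220)/(1 + 0.0457) − 1 = 16.8595%
Error = 17.6300% − 16.8595% = 0.7705% → 77 basis points.

77 basis points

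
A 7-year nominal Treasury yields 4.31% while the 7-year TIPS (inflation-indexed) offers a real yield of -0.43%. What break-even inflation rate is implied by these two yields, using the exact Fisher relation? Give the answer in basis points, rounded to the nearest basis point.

476 basis points

(1 + π) = (1 + i)/(1 + r) = 1.04310 / 0.99570 = 1.047605
Break-even inflation = 1.047605 − 1 → 476 basis points.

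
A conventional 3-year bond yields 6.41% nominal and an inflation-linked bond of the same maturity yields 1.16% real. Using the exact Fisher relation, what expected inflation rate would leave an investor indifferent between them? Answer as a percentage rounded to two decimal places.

(1 + π) = (1 + i)/(1 + r) = 1.06410 / 1.01160 = 1.051898
Break-even inflation = 1.051898 − 1 → 5.19%.

5.19%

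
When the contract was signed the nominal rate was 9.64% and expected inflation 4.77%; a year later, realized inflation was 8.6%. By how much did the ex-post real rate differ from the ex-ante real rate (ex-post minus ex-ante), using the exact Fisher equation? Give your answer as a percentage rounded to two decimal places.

-3.69%

Ex-ante: (1 + 0.0964)/(1 + 0.0477) − 1 = 4.6483%
Ex-post: (1 + 0.0964)/(1 + 0.0860) − 1 = 0.9576%
Difference (ex-post − ex-ante) = -3.6906% → -3.69%.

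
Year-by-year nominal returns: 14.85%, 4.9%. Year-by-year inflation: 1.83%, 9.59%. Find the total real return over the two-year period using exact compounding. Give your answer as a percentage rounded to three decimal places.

Compound the nominal returns: 1.1485 × 1.0490 = 1.204777.
Compound inflation: 1.0183 × 1.0959 = 1.115955.
Deflate: 1.204777 / 1.115955 = 1.079592.
Total real return = 1.079592 − 1 → 7.959%.

7.959%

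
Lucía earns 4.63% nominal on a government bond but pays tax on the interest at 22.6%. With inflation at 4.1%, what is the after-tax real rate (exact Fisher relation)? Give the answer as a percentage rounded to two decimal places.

After-tax nominal return = 4.63% × (1 − 0.226) = 3.58362%.
1 + r = 1.0358362 / 1.04100 = 0.995040
After-tax real rate = 0.995040 − 1 → -0.50%.

-0.50%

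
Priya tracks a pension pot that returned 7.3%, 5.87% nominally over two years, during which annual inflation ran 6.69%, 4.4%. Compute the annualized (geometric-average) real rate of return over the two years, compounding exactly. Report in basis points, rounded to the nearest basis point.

99 basis points

Nominal growth factor = 1.0730 × 1.0587 = 1.13598510
Price-level growth factor = 1.0669 × 1.0440 = 1.11384360
Real growth factor = 1.13598510 / 1.11384360 = 1.01987846
Annualized real rate = 1.01987846^(1/2) − 1 = 0.9890% → 99 basis points.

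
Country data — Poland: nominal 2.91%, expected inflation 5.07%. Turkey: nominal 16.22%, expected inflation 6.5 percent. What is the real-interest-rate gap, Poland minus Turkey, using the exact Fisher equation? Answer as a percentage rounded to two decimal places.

-11.18%

Poland: (1 + 0.0291)/(1 + 0.0507) − 1 = -2.0558%
Turkey: (1 + 0.1622)/(1 + 0.0650) − 1 = 9.1268%
Differential = -2.0558% − 9.1268% = -11.1825% → -11.18%.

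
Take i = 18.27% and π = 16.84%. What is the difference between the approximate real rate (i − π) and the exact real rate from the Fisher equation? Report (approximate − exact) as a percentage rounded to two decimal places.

Approximate: r ≈ 18.270% − 16.840% = 1.4300%
Exact: (1 + 0.1827)/(1 + 0.1684) − 1 = 1.2239%
Error = 1.4300% − 1.2239% = 0.2061% → 0.21%.

0.21%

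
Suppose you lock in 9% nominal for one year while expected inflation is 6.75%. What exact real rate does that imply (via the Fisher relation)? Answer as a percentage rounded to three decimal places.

1 + r = 1.09000 / 1.06750 = 1.021077
r = 1.021077 − 1 = 2.1077%, i.e. 2.108%.

2.108%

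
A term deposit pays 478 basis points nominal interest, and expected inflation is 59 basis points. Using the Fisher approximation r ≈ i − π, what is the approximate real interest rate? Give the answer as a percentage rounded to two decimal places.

4.19%

r ≈ i − π = 4.78% − 0.59% = 4.19%.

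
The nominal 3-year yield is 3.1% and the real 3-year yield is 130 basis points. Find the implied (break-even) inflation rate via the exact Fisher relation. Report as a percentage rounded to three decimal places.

1.777%

(1 + π) = (1 + i)/(1 + r) = 1.03100 / 1.01300 = 1.017769
Break-even inflation = 1.017769 − 1 → 1.777%.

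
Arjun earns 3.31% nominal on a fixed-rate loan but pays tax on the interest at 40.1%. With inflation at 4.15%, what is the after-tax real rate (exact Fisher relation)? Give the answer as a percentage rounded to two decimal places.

-2.08%

After-tax nominal return = 3.31% × (1 − 0.401) = 1.98269%.
1 + r = 1.0198269 / 1.04150 = 0.979190
After-tax real rate = 0.979190 − 1 → -2.08%.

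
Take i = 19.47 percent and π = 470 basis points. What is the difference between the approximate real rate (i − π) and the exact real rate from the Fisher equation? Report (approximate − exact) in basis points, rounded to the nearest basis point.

Approximate: r ≈ 19.470% − 4.700% = 14.7700%
Exact: (1 + 0.1947)/(1 + 0.0470) − 1 = 14.1070%
Error = 14.7700% − 14.1070% = 0.6630% → 66 basis points.

66 basis points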